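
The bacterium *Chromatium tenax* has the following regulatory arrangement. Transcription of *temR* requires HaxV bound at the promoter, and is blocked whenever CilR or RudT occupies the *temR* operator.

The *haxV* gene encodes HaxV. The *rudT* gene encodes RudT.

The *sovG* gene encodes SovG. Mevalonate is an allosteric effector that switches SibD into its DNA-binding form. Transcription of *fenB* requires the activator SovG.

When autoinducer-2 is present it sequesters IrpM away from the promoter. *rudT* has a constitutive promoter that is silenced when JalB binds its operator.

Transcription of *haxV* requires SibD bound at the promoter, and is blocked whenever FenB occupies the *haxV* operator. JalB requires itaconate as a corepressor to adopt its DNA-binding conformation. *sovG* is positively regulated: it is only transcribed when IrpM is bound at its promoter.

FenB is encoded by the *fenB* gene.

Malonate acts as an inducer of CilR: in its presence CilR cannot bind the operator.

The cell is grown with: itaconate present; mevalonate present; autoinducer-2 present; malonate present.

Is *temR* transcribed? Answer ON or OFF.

ON

Malonate is present, so CilR is inactive.
Mevalonate is present, so SibD is active.
Autoinducer-2 is present, so IrpM is inactive.
Required activator IrpM is absent, so *sovG* is not transcribed.
So SovG is not produced.
Required activator SovG is absent, so *fenB* is not transcribed.
So FenB is not produced.
No repressor is bound and SibD is active, so *haxV* is transcribed.
So HaxV is produced and active.
Itaconate is present, so JalB is active.
With repressor JalB bound, *rudT* is not transcribed.
So RudT is not produced.
No repressor is bound and HaxV is active, so *temR* is transcribed.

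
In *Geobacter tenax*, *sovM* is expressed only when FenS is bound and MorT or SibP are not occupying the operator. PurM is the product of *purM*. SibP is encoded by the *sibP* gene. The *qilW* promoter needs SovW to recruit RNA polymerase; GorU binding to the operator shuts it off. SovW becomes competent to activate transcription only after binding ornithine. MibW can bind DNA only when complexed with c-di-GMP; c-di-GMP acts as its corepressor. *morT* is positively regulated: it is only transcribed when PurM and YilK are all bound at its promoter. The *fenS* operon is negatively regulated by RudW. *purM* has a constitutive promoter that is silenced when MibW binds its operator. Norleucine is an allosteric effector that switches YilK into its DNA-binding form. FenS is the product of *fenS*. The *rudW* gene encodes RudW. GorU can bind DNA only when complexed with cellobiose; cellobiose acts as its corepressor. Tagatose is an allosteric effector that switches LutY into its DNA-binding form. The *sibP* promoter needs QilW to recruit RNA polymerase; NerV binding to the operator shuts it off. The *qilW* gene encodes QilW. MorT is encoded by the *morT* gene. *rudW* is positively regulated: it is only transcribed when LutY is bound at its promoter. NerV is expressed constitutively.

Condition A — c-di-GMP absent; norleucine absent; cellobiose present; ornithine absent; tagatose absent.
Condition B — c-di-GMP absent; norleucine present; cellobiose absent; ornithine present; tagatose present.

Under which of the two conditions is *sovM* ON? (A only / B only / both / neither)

A only

Condition A:
c-di-GMP is absent, so MibW is inactive.
With no repressor bound, *purM* is transcribed.
So PurM is produced and active.
Norleucine is absent, so YilK is inactive.
Required activator YilK is absent, so *morT* is not transcribed.
So MorT is not produced.
Cellobiose is present, so GorU is active.
Ornithine is absent, so SovW is inactive.
With repressor GorU bound, *qilW* is not transcribed.
So QilW is not produced.
NerV is produced constitutively and is active.
With repressor NerV bound, *sibP* is not transcribed.
So SibP is not produced.
Tagatose is absent, so LutY is inactive.
Required activator LutY is absent, so *rudW* is not transcribed.
So RudW is not produced.
With no repressor bound, *fenS* is transcribed.
So FenS is produced and active.
No repressor is bound and FenS is active, so *sovM* is transcribed.
→ *sovM* is ON in A.
Condition B:
c-di-GMP is absent, so MibW is inactive.
With no repressor bound, *purM* is transcribed.
So PurM is produced and active.
Norleucine is present, so YilK is active.
No repressor is bound and PurM and YilK are active, so *morT* is transcribed.
So MorT is produced and active.
Cellobiose is absent, so GorU is inactive.
Ornithine is present, so SovW is active.
No repressor is bound and SovW is active, so *qilW* is transcribed.
So QilW is produced and active.
NerV is produced constitutively and is active.
With repressor NerV bound, *sibP* is not transcribed.
So SibP is not produced.
Tagatose is present, so LutY is active.
No repressor is bound and LutY is active, so *rudW* is transcribed.
So RudW is produced and active.
With repressor RudW bound, *fenS* is not transcribed.
So FenS is not produced.
With repressor MorT bound, *sovM* is not transcribed.
→ *sovM* is OFF in B.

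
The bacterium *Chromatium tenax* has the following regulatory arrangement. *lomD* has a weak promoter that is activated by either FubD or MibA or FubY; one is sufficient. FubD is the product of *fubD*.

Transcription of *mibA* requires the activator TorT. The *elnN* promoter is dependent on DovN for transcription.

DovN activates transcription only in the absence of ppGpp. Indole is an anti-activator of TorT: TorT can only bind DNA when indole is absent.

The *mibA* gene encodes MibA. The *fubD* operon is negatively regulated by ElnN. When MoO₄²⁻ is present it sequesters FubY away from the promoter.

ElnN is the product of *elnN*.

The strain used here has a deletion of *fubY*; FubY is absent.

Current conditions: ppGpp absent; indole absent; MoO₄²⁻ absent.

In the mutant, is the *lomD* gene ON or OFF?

ON

ppGpp is absent, so DovN is active.
No repressor is bound and DovN is active, so *elnN* is transcribed.
So ElnN is produced and active.
With repressor ElnN bound, *fubD* is not transcribed.
So FubD is not produced.
Indole is absent, so TorT is active.
No repressor is bound and TorT is active, so *mibA* is transcribed.
So MibA is produced and active.
FubY is non-functional in this strain, so it has no effect.
Activator MibA is present, so *lomD* is transcribed.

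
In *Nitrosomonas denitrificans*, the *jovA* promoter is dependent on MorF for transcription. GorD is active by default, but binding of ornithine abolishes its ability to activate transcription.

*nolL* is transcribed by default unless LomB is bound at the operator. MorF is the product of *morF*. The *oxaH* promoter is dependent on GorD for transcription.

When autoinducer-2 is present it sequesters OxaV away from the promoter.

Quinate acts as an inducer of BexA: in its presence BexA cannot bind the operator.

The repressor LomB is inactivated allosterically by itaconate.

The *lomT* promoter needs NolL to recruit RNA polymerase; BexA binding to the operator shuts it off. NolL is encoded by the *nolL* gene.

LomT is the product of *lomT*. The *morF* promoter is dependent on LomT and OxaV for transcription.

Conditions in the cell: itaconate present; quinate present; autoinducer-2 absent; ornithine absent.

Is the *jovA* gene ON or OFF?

ON

Itaconate is present, so LomB is inactive.
With no repressor bound, *nolL* is transcribed.
So NolL is produced and active.
Quinate is present, so BexA is inactive.
No repressor is bound and NolL is active, so *lomT* is transcribed.
So LomT is produced and active.
Autoinducer-2 is absent, so OxaV is active.
No repressor is bound and LomT and OxaV are active, so *morF* is transcribed.
So MorF is produced and active.
No repressor is bound and MorF is active, so *jovA* is transcribed.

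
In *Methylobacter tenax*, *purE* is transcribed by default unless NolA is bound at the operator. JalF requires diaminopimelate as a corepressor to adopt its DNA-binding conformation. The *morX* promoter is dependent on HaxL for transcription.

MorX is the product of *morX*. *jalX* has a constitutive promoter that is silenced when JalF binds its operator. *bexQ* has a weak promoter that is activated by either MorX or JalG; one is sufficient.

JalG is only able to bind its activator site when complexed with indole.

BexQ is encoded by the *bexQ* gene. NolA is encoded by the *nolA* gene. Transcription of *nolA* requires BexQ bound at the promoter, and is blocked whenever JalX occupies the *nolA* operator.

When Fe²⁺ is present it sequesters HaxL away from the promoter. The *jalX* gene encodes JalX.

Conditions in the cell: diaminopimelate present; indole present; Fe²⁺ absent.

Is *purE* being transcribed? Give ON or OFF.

OFF

Fe²⁺ is absent, so HaxL is active.
No repressor is bound and HaxL is active, so *morX* is transcribed.
So MorX is produced and active.
Indole is present, so JalG is active.
Activator MorX is present, so *bexQ* is transcribed.
So BexQ is produced and active.
Diaminopimelate is present, so JalF is active.
With repressor JalF bound, *jalX* is not transcribed.
So JalX is not produced.
No repressor is bound and BexQ is active, so *nolA* is transcribed.
So NolA is produced and active.
With repressor NolA bound, *purE* is not transcribed.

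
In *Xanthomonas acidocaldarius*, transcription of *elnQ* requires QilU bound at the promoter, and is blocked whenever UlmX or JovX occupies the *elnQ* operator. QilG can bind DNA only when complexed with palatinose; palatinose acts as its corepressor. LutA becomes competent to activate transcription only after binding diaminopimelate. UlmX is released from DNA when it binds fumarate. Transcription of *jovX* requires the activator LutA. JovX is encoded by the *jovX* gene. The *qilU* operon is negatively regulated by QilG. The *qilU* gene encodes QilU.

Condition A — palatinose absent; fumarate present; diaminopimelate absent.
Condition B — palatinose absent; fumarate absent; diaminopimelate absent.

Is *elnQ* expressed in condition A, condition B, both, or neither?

A only

Condition A:
Palatinose is absent, so QilG is inactive.
With no repressor bound, *qilU* is transcribed.
So QilU is produced and active.
Fumarate is present, so UlmX is inactive.
Diaminopimelate is absent, so LutA is inactive.
Required activator LutA is absent, so *jovX* is not transcribed.
So JovX is not produced.
No repressor is bound and QilU is active, so *elnQ* is transcribed.
→ *elnQ* is ON in A.
Condition B:
Palatinose is absent, so QilG is inactive.
With no repressor bound, *qilU* is transcribed.
So QilU is produced and active.
Fumarate is absent, so UlmX is active.
Diaminopimelate is absent, so LutA is inactive.
Required activator LutA is absent, so *jovX* is not transcribed.
So JovX is not produced.
With repressor UlmX bound, *elnQ* is not transcribed.
→ *elnQ* is OFF in B.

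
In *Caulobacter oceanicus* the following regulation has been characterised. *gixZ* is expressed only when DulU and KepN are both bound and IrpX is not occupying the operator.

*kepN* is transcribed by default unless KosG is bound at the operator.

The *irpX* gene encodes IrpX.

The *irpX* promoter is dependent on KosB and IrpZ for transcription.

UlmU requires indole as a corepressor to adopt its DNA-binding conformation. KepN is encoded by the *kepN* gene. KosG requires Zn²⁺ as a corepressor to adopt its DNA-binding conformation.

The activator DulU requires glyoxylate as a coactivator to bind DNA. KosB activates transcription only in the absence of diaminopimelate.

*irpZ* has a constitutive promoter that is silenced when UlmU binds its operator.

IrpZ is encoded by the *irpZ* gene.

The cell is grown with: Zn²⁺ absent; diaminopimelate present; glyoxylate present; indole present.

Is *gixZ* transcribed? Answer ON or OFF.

ON

Glyoxylate is present, so DulU is active.
Zn²⁺ is absent, so KosG is inactive.
With no repressor bound, *kepN* is transcribed.
So KepN is produced and active.
Diaminopimelate is present, so KosB is inactive.
Indole is present, so UlmU is active.
With repressor UlmU bound, *irpZ* is not transcribed.
So IrpZ is not produced.
Required activator KosB is absent, so *irpX* is not transcribed.
So IrpX is not produced.
No repressor is bound and DulU and KepN are active, so *gixZ* is transcribed.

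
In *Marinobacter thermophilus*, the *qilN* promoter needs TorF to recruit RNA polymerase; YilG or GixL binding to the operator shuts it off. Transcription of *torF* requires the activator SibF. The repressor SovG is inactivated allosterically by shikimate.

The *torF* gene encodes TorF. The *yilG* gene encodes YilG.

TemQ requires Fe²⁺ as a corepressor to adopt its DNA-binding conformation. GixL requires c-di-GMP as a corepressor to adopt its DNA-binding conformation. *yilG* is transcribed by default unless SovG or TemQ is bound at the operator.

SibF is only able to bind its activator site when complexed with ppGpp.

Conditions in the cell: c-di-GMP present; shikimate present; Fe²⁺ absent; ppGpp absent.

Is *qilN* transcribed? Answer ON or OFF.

OFF

Shikimate is present, so SovG is inactive.
Fe²⁺ is absent, so TemQ is inactive.
With no repressor bound, *yilG* is transcribed.
So YilG is produced and active.
ppGpp is absent, so SibF is inactive.
Required activator SibF is absent, so *torF* is not transcribed.
So TorF is not produced.
c-di-GMP is present, so GixL is active.
With repressor YilG bound, *qilN* is not transcribed.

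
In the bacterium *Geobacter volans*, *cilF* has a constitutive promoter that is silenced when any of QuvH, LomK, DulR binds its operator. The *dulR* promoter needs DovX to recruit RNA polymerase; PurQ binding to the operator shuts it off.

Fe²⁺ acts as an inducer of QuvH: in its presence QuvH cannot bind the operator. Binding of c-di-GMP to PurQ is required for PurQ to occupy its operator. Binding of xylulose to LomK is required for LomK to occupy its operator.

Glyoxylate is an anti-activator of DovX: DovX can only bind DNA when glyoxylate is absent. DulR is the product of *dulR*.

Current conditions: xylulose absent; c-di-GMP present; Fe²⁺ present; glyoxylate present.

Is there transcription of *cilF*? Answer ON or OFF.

ON

Fe²⁺ is present, so QuvH is inactive.
Xylulose is absent, so LomK is inactive.
c-di-GMP is present, so PurQ is active.
Glyoxylate is present, so DovX is inactive.
With repressor PurQ bound, *dulR* is not transcribed.
So DulR is not produced.
With no repressor bound, *cilF* is transcribed.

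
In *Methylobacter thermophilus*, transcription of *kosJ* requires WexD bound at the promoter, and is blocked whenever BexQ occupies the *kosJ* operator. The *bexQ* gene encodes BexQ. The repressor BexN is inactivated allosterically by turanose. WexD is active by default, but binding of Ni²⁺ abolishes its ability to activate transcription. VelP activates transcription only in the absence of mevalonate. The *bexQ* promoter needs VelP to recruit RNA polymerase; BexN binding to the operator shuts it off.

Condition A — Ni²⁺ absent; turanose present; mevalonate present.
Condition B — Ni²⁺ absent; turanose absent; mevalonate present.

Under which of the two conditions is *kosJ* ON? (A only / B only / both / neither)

Condition A:
Ni²⁺ is absent, so WexD is active.
Turanose is present, so BexN is inactive.
Mevalonate is present, so VelP is inactive.
Required activator VelP is absent, so *bexQ* is not transcribed.
So BexQ is not produced.
No repressor is bound and WexD is active, so *kosJ* is transcribed.
→ *kosJ* is ON in A.
Condition B:
Ni²⁺ is absent, so WexD is active.
Turanose is absent, so BexN is active.
Mevalonate is present, so VelP is inactive.
With repressor BexN bound, *bexQ* is not transcribed.
So BexQ is not produced.
No repressor is bound and WexD is active, so *kosJ* is transcribed.
→ *kosJ* is ON in B.

both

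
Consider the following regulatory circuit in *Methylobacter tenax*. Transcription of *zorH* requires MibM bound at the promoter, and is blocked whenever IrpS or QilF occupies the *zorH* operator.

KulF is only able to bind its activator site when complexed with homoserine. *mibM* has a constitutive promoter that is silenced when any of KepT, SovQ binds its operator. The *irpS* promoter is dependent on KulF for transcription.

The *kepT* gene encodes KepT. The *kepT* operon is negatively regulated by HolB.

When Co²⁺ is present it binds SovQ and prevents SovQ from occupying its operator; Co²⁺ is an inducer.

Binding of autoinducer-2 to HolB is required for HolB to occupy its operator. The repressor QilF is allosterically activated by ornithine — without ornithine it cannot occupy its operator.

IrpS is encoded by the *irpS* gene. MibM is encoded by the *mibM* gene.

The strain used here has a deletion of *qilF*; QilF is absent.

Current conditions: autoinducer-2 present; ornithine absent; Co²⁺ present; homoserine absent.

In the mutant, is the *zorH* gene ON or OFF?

Homoserine is absent, so KulF is inactive.
Required activator KulF is absent, so *irpS* is not transcribed.
So IrpS is not produced.
Autoinducer-2 is present, so HolB is active.
With repressor HolB bound, *kepT* is not transcribed.
So KepT is not produced.
Co²⁺ is present, so SovQ is inactive.
With no repressor bound, *mibM* is transcribed.
So MibM is produced and active.
QilF is non-functional in this strain, so it has no effect.
No repressor is bound and MibM is active, so *zorH* is transcribed.

ON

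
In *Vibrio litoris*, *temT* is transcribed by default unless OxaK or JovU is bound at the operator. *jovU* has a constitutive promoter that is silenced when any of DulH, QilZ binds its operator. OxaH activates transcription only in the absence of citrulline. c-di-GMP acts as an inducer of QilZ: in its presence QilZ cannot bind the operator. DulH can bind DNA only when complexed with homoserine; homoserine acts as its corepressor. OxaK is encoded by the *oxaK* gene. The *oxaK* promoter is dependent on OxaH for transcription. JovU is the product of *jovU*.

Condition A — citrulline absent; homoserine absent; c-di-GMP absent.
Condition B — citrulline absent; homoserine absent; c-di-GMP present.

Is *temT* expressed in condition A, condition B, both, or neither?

Condition A:
Citrulline is absent, so OxaH is active.
No repressor is bound and OxaH is active, so *oxaK* is transcribed.
So OxaK is produced and active.
Homoserine is absent, so DulH is inactive.
c-di-GMP is absent, so QilZ is active.
With repressor QilZ bound, *jovU* is not transcribed.
So JovU is not produced.
With repressor OxaK bound, *temT* is not transcribed.
→ *temT* is OFF in A.
Condition B:
Citrulline is absent, so OxaH is active.
No repressor is bound and OxaH is active, so *oxaK* is transcribed.
So OxaK is produced and active.
Homoserine is absent, so DulH is inactive.
c-di-GMP is present, so QilZ is inactive.
With no repressor bound, *jovU* is transcribed.
So JovU is produced and active.
With repressor OxaK bound, *temT* is not transcribed.
→ *temT* is OFF in B.

neither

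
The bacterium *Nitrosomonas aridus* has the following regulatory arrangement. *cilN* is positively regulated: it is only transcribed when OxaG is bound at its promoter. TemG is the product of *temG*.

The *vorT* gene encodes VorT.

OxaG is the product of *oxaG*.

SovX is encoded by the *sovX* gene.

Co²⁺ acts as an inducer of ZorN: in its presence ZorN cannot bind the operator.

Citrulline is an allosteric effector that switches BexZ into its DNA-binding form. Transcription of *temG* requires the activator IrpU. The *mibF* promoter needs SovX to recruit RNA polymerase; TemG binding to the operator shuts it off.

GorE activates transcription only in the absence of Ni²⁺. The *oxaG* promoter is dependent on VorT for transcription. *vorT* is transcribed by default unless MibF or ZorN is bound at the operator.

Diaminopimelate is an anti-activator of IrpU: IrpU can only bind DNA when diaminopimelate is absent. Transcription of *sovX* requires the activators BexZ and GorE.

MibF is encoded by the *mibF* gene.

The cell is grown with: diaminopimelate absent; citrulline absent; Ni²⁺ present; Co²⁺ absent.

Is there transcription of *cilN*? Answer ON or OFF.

OFF

Diaminopimelate is absent, so IrpU is active.
No repressor is bound and IrpU is active, so *temG* is transcribed.
So TemG is produced and active.
Citrulline is absent, so BexZ is inactive.
Ni²⁺ is present, so GorE is inactive.
Required activator BexZ is absent, so *sovX* is not transcribed.
So SovX is not produced.
With repressor TemG bound, *mibF* is not transcribed.
So MibF is not produced.
Co²⁺ is absent, so ZorN is active.
With repressor ZorN bound, *vorT* is not transcribed.
So VorT is not produced.
Required activator VorT is absent, so *oxaG* is not transcribed.
So OxaG is not produced.
Required activator OxaG is absent, so *cilN* is not transcribed.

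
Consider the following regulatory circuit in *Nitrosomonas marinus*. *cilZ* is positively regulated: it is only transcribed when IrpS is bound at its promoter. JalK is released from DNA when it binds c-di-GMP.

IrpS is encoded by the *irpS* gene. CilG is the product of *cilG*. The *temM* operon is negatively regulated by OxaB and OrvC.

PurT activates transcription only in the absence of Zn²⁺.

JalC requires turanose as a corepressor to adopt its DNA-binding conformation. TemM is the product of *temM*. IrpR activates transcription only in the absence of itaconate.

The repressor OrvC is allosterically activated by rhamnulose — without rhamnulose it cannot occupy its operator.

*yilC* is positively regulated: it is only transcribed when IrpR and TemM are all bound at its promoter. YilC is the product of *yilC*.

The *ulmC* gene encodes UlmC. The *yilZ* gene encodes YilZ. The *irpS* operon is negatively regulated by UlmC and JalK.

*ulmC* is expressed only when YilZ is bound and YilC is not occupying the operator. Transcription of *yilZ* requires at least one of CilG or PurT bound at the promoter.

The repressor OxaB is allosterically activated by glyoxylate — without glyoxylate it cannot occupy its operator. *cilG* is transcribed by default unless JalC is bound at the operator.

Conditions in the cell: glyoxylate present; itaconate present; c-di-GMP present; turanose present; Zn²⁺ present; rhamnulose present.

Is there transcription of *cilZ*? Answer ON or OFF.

Turanose is present, so JalC is active.
With repressor JalC bound, *cilG* is not transcribed.
So CilG is not produced.
Zn²⁺ is present, so PurT is inactive.
No activator is available at the *yilZ* promoter, so *yilZ* is not transcribed.
So YilZ is not produced.
Itaconate is present, so IrpR is inactive.
Glyoxylate is present, so OxaB is active.
Rhamnulose is present, so OrvC is active.
With repressor OxaB bound, *temM* is not transcribed.
So TemM is not produced.
Required activator IrpR is absent, so *yilC* is not transcribed.
So YilC is not produced.
Required activator YilZ is absent, so *ulmC* is not transcribed.
So UlmC is not produced.
c-di-GMP is present, so JalK is inactive.
With no repressor bound, *irpS* is transcribed.
So IrpS is produced and active.
No repressor is bound and IrpS is active, so *cilZ* is transcribed.

ON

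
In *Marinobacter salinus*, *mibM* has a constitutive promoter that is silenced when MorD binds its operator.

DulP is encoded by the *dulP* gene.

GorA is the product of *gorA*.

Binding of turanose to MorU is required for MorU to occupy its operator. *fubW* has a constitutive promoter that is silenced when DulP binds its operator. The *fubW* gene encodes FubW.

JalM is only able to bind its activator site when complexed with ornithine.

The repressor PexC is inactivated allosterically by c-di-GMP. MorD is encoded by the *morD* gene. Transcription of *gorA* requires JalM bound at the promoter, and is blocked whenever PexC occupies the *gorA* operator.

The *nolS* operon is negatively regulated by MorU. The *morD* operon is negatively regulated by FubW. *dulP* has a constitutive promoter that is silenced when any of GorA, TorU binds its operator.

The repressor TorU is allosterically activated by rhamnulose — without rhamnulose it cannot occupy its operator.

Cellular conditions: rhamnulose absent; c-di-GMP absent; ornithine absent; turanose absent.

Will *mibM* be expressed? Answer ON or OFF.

Ornithine is absent, so JalM is inactive.
c-di-GMP is absent, so PexC is active.
With repressor PexC bound, *gorA* is not transcribed.
So GorA is not produced.
Rhamnulose is absent, so TorU is inactive.
With no repressor bound, *dulP* is transcribed.
So DulP is produced and active.
With repressor DulP bound, *fubW* is not transcribed.
So FubW is not produced.
With no repressor bound, *morD* is transcribed.
So MorD is produced and active.
With repressor MorD bound, *mibM* is not transcribed.

OFF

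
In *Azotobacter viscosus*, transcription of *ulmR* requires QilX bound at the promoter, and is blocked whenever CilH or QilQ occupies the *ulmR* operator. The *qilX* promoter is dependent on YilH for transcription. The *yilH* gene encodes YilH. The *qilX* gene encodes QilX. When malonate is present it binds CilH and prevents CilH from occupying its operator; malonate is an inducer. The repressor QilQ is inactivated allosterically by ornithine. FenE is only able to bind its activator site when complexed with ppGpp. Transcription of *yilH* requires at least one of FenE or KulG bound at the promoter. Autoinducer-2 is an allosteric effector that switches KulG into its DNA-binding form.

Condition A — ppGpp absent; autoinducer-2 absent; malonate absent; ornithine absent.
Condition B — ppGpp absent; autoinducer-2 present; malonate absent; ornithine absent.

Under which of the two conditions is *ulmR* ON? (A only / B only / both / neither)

Condition A:
ppGpp is absent, so FenE is inactive.
Autoinducer-2 is absent, so KulG is inactive.
No activator is available at the *yilH* promoter, so *yilH* is not transcribed.
So YilH is not produced.
Required activator YilH is absent, so *qilX* is not transcribed.
So QilX is not produced.
Malonate is absent, so CilH is active.
Ornithine is absent, so QilQ is active.
With repressor CilH bound, *ulmR* is not transcribed.
→ *ulmR* is OFF in A.
Condition B:
ppGpp is absent, so FenE is inactive.
Autoinducer-2 is present, so KulG is active.
Activator KulG is present, so *yilH* is transcribed.
So YilH is produced and active.
No repressor is bound and YilH is active, so *qilX* is transcribed.
So QilX is produced and active.
Malonate is absent, so CilH is active.
Ornithine is absent, so QilQ is active.
With repressor CilH bound, *ulmR* is not transcribed.
→ *ulmR* is OFF in B.

neither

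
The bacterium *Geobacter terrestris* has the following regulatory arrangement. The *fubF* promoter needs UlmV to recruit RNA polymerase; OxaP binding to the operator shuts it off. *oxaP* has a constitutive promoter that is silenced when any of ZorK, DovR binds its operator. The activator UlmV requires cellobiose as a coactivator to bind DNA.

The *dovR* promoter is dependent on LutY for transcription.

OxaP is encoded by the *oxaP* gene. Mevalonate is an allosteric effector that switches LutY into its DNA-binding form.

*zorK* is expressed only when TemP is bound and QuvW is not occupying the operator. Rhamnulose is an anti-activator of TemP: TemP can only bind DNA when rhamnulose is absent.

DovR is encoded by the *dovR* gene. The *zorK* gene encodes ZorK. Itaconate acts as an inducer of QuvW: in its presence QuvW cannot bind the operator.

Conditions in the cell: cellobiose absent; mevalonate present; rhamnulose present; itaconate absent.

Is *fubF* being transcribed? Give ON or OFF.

OFF

Rhamnulose is present, so TemP is inactive.
Itaconate is absent, so QuvW is active.
With repressor QuvW bound, *zorK* is not transcribed.
So ZorK is not produced.
Mevalonate is present, so LutY is active.
No repressor is bound and LutY is active, so *dovR* is transcribed.
So DovR is produced and active.
With repressor DovR bound, *oxaP* is not transcribed.
So OxaP is not produced.
Cellobiose is absent, so UlmV is inactive.
Required activator UlmV is absent, so *fubF* is not transcribed.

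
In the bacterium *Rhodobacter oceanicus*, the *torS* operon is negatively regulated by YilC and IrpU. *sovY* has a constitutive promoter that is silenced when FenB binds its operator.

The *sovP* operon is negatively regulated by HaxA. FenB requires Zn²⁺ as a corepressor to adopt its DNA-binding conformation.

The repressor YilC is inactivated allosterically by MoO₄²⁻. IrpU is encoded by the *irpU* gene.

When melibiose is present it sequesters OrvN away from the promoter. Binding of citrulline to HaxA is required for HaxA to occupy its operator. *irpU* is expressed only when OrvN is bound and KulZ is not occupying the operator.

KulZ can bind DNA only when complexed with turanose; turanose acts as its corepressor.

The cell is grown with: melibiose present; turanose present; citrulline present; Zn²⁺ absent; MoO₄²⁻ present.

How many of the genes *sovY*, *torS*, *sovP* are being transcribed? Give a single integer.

Zn²⁺ is absent, so FenB is inactive.
With no repressor bound, *sovY* is transcribed.
→ *sovY* is ON.
MoO₄²⁻ is present, so YilC is inactive.
Turanose is present, so KulZ is active.
Melibiose is present, so OrvN is inactive.
With repressor KulZ bound, *irpU* is not transcribed.
So IrpU is not produced.
With no repressor bound, *torS* is transcribed.
→ *torS* is ON.
Citrulline is present, so HaxA is active.
With repressor HaxA bound, *sovP* is not transcribed.
→ *sovP* is OFF.
2 of the 3 genes are transcribed.

2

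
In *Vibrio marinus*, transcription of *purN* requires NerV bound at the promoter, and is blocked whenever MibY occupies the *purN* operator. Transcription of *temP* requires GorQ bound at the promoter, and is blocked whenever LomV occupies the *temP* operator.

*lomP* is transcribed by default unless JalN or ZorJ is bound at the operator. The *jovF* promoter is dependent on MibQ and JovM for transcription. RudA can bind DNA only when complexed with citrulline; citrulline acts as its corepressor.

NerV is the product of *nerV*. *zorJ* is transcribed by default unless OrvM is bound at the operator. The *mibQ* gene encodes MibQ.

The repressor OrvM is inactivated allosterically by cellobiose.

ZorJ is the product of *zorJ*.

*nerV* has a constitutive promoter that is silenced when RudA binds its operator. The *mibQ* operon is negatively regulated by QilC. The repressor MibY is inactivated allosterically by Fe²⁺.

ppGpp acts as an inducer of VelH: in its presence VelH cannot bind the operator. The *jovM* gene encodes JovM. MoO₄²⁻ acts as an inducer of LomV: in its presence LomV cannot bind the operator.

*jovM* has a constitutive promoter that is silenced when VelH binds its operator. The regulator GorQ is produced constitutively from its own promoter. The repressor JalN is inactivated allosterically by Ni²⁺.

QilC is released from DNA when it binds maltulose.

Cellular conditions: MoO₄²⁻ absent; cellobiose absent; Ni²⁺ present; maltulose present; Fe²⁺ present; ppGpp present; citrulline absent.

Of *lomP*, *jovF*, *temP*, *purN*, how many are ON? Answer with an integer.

Ni²⁺ is present, so JalN is inactive.
Cellobiose is absent, so OrvM is active.
With repressor OrvM bound, *zorJ* is not transcribed.
So ZorJ is not produced.
With no repressor bound, *lomP* is transcribed.
→ *lomP* is ON.
Maltulose is present, so QilC is inactive.
With no repressor bound, *mibQ* is transcribed.
So MibQ is produced and active.
ppGpp is present, so VelH is inactive.
With no repressor bound, *jovM* is transcribed.
So JovM is produced and active.
No repressor is bound and MibQ and JovM are active, so *jovF* is transcribed.
→ *jovF* is ON.
MoO₄²⁻ is absent, so LomV is active.
GorQ is produced constitutively and is active.
With repressor LomV bound, *temP* is not transcribed.
→ *temP* is OFF.
Citrulline is absent, so RudA is inactive.
With no repressor bound, *nerV* is transcribed.
So NerV is produced and active.
Fe²⁺ is present, so MibY is inactive.
No repressor is bound and NerV is active, so *purN* is transcribed.
→ *purN* is ON.
3 of the 4 genes are transcribed.

3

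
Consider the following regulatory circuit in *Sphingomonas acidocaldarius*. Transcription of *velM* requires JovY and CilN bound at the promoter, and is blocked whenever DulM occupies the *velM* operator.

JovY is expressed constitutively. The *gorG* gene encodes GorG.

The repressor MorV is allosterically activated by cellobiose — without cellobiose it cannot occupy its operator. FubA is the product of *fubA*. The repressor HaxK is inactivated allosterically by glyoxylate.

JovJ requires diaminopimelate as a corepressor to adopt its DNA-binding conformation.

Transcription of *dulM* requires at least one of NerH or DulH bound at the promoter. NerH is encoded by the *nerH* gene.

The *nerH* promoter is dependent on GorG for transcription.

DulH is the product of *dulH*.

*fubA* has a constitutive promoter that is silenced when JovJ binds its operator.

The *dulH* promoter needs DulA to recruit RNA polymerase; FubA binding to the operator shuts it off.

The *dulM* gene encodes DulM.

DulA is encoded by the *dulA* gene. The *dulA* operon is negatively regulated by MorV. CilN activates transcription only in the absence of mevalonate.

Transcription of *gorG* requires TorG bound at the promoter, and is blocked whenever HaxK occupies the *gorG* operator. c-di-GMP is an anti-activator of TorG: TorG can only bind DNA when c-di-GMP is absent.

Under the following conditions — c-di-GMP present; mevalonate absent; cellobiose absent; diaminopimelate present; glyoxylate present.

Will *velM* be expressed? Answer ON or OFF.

OFF

JovY is produced constitutively and is active.
c-di-GMP is present, so TorG is inactive.
Glyoxylate is present, so HaxK is inactive.
Required activator TorG is absent, so *gorG* is not transcribed.
So GorG is not produced.
Required activator GorG is absent, so *nerH* is not transcribed.
So NerH is not produced.
Cellobiose is absent, so MorV is inactive.
With no repressor bound, *dulA* is transcribed.
So DulA is produced and active.
Diaminopimelate is present, so JovJ is active.
With repressor JovJ bound, *fubA* is not transcribed.
So FubA is not produced.
No repressor is bound and DulA is active, so *dulH* is transcribed.
So DulH is produced and active.
Activator DulH is present, so *dulM* is transcribed.
So DulM is produced and active.
Mevalonate is absent, so CilN is active.
With repressor DulM bound, *velM* is not transcribed.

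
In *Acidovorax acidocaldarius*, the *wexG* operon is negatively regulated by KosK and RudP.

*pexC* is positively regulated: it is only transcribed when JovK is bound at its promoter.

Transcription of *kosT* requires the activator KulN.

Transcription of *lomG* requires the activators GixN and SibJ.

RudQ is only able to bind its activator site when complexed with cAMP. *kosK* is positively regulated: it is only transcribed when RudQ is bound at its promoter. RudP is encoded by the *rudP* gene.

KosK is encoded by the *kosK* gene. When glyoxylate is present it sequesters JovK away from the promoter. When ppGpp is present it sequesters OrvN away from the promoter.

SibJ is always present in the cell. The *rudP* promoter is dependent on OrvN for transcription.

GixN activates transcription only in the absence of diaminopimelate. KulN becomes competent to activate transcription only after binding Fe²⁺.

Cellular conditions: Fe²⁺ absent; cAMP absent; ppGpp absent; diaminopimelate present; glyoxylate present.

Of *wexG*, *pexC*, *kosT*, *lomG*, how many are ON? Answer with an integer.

cAMP is absent, so RudQ is inactive.
Required activator RudQ is absent, so *kosK* is not transcribed.
So KosK is not produced.
ppGpp is absent, so OrvN is active.
No repressor is bound and OrvN is active, so *rudP* is transcribed.
So RudP is produced and active.
With repressor RudP bound, *wexG* is not transcribed.
→ *wexG* is OFF.
Glyoxylate is present, so JovK is inactive.
Required activator JovK is absent, so *pexC* is not transcribed.
→ *pexC* is OFF.
Fe²⁺ is absent, so KulN is inactive.
Required activator KulN is absent, so *kosT* is not transcribed.
→ *kosT* is OFF.
Diaminopimelate is present, so GixN is inactive.
SibJ is produced constitutively and is active.
Required activator GixN is absent, so *lomG* is not transcribed.
→ *lomG* is OFF.
0 of the 4 genes are transcribed.

0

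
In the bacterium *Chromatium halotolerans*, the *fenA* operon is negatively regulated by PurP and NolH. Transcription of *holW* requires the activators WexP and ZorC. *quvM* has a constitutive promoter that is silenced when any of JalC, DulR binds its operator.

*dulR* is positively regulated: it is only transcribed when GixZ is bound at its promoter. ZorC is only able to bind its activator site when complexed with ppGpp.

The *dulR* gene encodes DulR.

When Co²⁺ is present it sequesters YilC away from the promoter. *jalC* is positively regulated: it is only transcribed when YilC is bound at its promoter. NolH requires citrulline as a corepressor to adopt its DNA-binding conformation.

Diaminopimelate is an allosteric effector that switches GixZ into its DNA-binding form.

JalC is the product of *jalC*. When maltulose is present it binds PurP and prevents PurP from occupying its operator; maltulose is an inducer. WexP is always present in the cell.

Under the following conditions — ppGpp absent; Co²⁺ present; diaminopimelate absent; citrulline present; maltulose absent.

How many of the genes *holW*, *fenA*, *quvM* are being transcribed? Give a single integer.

1

WexP is produced constitutively and is active.
ppGpp is absent, so ZorC is inactive.
Required activator ZorC is absent, so *holW* is not transcribed.
→ *holW* is OFF.
Maltulose is absent, so PurP is active.
Citrulline is present, so NolH is active.
With repressor PurP bound, *fenA* is not transcribed.
→ *fenA* is OFF.
Co²⁺ is present, so YilC is inactive.
Required activator YilC is absent, so *jalC* is not transcribed.
So JalC is not produced.
Diaminopimelate is absent, so GixZ is inactive.
Required activator GixZ is absent, so *dulR* is not transcribed.
So DulR is not produced.
With no repressor bound, *quvM* is transcribed.
→ *quvM* is ON.
1 of the 3 genes is transcribed.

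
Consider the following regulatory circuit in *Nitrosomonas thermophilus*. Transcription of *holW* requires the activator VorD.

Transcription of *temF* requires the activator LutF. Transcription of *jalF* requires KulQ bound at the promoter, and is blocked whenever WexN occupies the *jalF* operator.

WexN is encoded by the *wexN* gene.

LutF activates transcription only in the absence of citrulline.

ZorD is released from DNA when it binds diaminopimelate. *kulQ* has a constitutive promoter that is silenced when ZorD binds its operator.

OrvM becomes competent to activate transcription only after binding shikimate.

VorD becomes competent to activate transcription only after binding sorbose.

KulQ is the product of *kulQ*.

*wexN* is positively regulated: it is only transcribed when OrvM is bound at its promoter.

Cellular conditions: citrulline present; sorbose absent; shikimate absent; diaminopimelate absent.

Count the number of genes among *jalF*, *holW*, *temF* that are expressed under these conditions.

Shikimate is absent, so OrvM is inactive.
Required activator OrvM is absent, so *wexN* is not transcribed.
So WexN is not produced.
Diaminopimelate is absent, so ZorD is active.
With repressor ZorD bound, *kulQ* is not transcribed.
So KulQ is not produced.
Required activator KulQ is absent, so *jalF* is not transcribed.
→ *jalF* is OFF.
Sorbose is absent, so VorD is inactive.
Required activator VorD is absent, so *holW* is not transcribed.
→ *holW* is OFF.
Citrulline is present, so LutF is inactive.
Required activator LutF is absent, so *temF* is not transcribed.
→ *temF* is OFF.
0 of the 3 genes are transcribed.

0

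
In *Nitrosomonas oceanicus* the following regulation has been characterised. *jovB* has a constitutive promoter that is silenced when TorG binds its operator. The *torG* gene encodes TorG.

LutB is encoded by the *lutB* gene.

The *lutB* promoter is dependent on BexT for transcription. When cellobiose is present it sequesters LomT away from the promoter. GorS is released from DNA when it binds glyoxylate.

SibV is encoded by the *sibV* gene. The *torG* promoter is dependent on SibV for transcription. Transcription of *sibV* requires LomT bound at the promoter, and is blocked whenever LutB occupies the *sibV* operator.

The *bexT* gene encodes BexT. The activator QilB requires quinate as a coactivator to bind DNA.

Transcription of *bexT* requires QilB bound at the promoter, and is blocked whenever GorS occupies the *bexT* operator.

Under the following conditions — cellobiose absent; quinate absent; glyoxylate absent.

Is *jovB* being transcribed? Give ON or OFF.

Quinate is absent, so QilB is inactive.
Glyoxylate is absent, so GorS is active.
With repressor GorS bound, *bexT* is not transcribed.
So BexT is not produced.
Required activator BexT is absent, so *lutB* is not transcribed.
So LutB is not produced.
Cellobiose is absent, so LomT is active.
No repressor is bound and LomT is active, so *sibV* is transcribed.
So SibV is produced and active.
No repressor is bound and SibV is active, so *torG* is transcribed.
So TorG is produced and active.
With repressor TorG bound, *jovB* is not transcribed.

OFF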